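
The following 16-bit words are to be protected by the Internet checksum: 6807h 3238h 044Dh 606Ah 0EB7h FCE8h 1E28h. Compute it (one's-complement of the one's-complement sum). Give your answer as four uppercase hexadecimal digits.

One's-complement addition (fold any carry out of bit 15 back into bit 0):
  0x6807 + 0x3238 = 0x09A3F
  0x9A3F + 0x044D = 0x09E8C
  0x9E8C + 0x606A = 0x0FEF6
  0xFEF6 + 0x0EB7 = 0x10DAD → wrap carry → 0x0DAE
  0x0DAE + 0xFCE8 = 0x10A96 → wrap carry → 0x0A97
  0x0A97 + 0x1E28 = 0x028BF
One's-complement sum = 0x28BF.
Checksum = ~0x28BF & 0xFFFF = 0xD740.

D740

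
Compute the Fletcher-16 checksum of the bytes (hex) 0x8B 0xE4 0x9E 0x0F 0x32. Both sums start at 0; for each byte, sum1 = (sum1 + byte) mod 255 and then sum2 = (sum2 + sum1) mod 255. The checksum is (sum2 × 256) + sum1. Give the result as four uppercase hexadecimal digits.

Running sums (mod 255):
  after byte 0 (0x8B): sum1=139, sum2=139
  after byte 1 (0xE4): sum1=112, sum2=251
  after byte 2 (0x9E): sum1=15, sum2=11
  after byte 3 (0x0F): sum1=30, sum2=41
  after byte 4 (0x32): sum1=80, sum2=121
Checksum = sum2·256 + sum1 = 121·256 + 80 = 31056 = 0x7950.

7950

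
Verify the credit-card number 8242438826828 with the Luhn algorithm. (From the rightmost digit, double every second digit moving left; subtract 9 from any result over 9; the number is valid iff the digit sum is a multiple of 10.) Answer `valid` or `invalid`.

valid

From the right, keep odd positions and double even positions (subtract 9 from any doubled value over 9):
  doubled (positions 2,4,...): 4 3 7 6 4 4 → sum 28
  kept (positions 1,3,...): 8 8 2 8 4 4 8 → sum 42
Total = 70.
70 mod 10 = 0, so the number is valid.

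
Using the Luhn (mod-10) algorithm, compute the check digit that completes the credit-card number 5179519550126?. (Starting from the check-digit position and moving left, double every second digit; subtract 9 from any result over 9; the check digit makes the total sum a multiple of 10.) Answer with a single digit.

Partial digits right→left: 6 2 1 0 5 5 9 1 5 9 7 1 5
Double every second digit counting from the check-digit position (so the 1st, 3rd, 5th, ... of the partial from the right).
  doubled (with −9 where >9): 3 2 1 9 1 5 1 → sum 22
  kept as-is: 2 0 5 1 9 1 → sum 18
Total = 22 + 18 = 40.
Check digit = (10 − (40 mod 10)) mod 10 = 0.

0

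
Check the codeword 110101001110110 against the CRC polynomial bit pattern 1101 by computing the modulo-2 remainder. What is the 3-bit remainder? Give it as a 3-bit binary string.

Modulo-2 division of 110101001110110 by 1101:
  pos 0: 1101 XOR 1101 = 0000
  pos 5: 1001 XOR 1101 = 0100
  pos 6: 1001 XOR 1101 = 0100
  pos 7: 1001 XOR 1101 = 0100
  pos 8: 1000 XOR 1101 = 0101
  pos 9: 1011 XOR 1101 = 0110
  pos 10: 1101 XOR 1101 = 0000
Remainder = 000 (zero — the frame passes the CRC check).

000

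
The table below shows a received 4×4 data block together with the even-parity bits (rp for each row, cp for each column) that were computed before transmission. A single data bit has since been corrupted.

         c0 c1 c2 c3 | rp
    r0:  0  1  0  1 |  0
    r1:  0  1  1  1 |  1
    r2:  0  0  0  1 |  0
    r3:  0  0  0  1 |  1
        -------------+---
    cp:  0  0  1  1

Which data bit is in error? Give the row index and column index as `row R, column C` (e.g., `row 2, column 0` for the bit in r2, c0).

Recompute each row's even parity and compare to rp:
  r0: data parity 0, sent rp 0 → ok
  r1: data parity 1, sent rp 1 → ok
  r2: data parity 1, sent rp 0 → mismatch
  r3: data parity 1, sent rp 1 → ok
Recompute each column's even parity and compare to cp:
  c0: data parity 0, sent cp 0 → ok
  c1: data parity 0, sent cp 0 → ok
  c2: data parity 1, sent cp 1 → ok
  c3: data parity 0, sent cp 1 → mismatch
Exactly one row (r2) and one column (c3) fail → the flipped bit is at their intersection.

row 2, column 3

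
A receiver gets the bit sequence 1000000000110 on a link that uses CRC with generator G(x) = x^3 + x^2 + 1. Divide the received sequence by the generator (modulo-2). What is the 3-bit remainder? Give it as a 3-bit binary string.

Modulo-2 division of 1000000000110 by 1101:
  pos 0: 1000 XOR 1101 = 0101
  pos 1: 1010 XOR 1101 = 0111
  pos 2: 1110 XOR 1101 = 0011
  pos 4: 1100 XOR 1101 = 0001
  pos 7: 1001 XOR 1101 = 0100
  pos 8: 1001 XOR 1101 = 0100
  pos 9: 1000 XOR 1101 = 0101
Remainder = 101 (nonzero — an error is detected).

101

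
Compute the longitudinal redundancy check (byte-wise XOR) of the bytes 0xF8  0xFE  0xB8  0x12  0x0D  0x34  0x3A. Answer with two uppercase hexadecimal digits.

XOR the bytes together:
  start with 0xF8
  0xF8 ⊕ 0xFE = 0x06
  0x06 ⊕ 0xB8 = 0xBE
  0xBE ⊕ 0x12 = 0xAC
  0xAC ⊕ 0x0D = 0xA1
  0xA1 ⊕ 0x34 = 0x95
  0x95 ⊕ 0x3A = 0xAF

AF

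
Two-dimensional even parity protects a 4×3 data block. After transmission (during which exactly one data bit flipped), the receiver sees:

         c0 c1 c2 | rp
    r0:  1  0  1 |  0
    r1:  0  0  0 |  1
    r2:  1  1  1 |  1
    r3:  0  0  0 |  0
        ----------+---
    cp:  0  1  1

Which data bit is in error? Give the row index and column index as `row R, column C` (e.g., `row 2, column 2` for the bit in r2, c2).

row 1, column 2

Recompute each row's even parity and compare to rp:
  r0: data parity 0, sent rp 0 → ok
  r1: data parity 0, sent rp 1 → mismatch
  r2: data parity 1, sent rp 1 → ok
  r3: data parity 0, sent rp 0 → ok
Recompute each column's even parity and compare to cp:
  c0: data parity 0, sent cp 0 → ok
  c1: data parity 1, sent cp 1 → ok
  c2: data parity 0, sent cp 1 → mismatch
Exactly one row (r1) and one column (c2) fail → the flipped bit is at their intersection.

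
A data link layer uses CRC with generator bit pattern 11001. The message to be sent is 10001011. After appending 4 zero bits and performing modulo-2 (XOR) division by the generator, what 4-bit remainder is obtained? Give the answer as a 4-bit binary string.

Append 4 zeros: 100010110000. Divide by 11001 (XOR where the leading bit is 1):
  pos 0: 10001 XOR 11001 = 01000
  pos 1: 10000 XOR 11001 = 01001
  pos 2: 10011 XOR 11001 = 01010
  pos 3: 10101 XOR 11001 = 01100
  pos 4: 11000 XOR 11001 = 00001
Remainder (last 4 bits) = 1000. This is the CRC / FCS.

1000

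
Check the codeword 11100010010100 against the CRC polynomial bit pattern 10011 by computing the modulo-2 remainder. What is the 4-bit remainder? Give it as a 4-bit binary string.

Modulo-2 division of 11100010010100 by 10011:
  pos 0: 11100 XOR 10011 = 01111
  pos 1: 11110 XOR 10011 = 01101
  pos 2: 11011 XOR 10011 = 01000
  pos 3: 10000 XOR 10011 = 00011
  pos 6: 11010 XOR 10011 = 01001
  pos 7: 10011 XOR 10011 = 00000
Remainder = 0000 (zero — the frame passes the CRC check).

0000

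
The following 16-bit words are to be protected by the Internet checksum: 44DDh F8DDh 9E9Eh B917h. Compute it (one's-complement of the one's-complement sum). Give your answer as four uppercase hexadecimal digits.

One's-complement addition (fold any carry out of bit 15 back into bit 0):
  0x44DD + 0xF8DD = 0x13DBA → wrap carry → 0x3DBB
  0x3DBB + 0x9E9E = 0x0DC59
  0xDC59 + 0xB917 = 0x19570 → wrap carry → 0x9571
One's-complement sum = 0x9571.
Checksum = ~0x9571 & 0xFFFF = 0x6A8E.

6A8E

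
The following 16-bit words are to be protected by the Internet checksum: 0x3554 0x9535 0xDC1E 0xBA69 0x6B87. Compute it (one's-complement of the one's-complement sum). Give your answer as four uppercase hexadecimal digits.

One's-complement addition (fold any carry out of bit 15 back into bit 0):
  0x3554 + 0x9535 = 0x0CA89
  0xCA89 + 0xDC1E = 0x1A6A7 → wrap carry → 0xA6A8
  0xA6A8 + 0xBA69 = 0x16111 → wrap carry → 0x6112
  0x6112 + 0x6B87 = 0x0CC99
One's-complement sum = 0xCC99.
Checksum = ~0xCC99 & 0xFFFF = 0x3366.

3366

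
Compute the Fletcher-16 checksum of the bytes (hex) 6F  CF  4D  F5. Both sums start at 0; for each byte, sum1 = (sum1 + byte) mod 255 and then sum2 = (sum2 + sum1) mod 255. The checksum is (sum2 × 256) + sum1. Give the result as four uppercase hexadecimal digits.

BD82

Running sums (mod 255):
  after byte 0 (6F): sum1=111, sum2=111
  after byte 1 (CF): sum1=63, sum2=174
  after byte 2 (4D): sum1=140, sum2=59
  after byte 3 (F5): sum1=130, sum2=189
Checksum = sum2·256 + sum1 = 189·256 + 130 = 48514 = 0xBD82.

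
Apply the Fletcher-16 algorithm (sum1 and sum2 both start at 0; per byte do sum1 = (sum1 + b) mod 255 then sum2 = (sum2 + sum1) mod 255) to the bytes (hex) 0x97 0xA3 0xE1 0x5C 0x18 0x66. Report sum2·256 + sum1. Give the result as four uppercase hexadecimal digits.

Running sums (mod 255):
  after byte 0 (0x97): sum1=151, sum2=151
  after byte 1 (0xA3): sum1=59, sum2=210
  after byte 2 (0xE1): sum1=29, sum2=239
  after byte 3 (0x5C): sum1=121, sum2=105
  after byte 4 (0x18): sum1=145, sum2=250
  after byte 5 (0x66): sum1=247, sum2=242
Checksum = sum2·256 + sum1 = 242·256 + 247 = 62199 = 0xF2F7.

F2F7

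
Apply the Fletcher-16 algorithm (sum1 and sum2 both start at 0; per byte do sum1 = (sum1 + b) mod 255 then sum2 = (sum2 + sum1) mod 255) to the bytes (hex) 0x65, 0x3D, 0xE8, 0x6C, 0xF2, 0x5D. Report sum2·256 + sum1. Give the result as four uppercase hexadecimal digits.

BE48

Running sums (mod 255):
  after byte 0 (0x65): sum1=101, sum2=101
  after byte 1 (0x3D): sum1=162, sum2=8
  after byte 2 (0xE8): sum1=139, sum2=147
  after byte 3 (0x6C): sum1=247, sum2=139
  after byte 4 (0xF2): sum1=234, sum2=118
  after byte 5 (0x5D): sum1=72, sum2=190
Checksum = sum2·256 + sum1 = 190·256 + 72 = 48712 = 0xBE48.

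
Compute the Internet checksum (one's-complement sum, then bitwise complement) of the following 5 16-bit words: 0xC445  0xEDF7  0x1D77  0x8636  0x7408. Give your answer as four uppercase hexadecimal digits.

360C

One's-complement addition (fold any carry out of bit 15 back into bit 0):
  0xC445 + 0xEDF7 = 0x1B23C → wrap carry → 0xB23D
  0xB23D + 0x1D77 = 0x0CFB4
  0xCFB4 + 0x8636 = 0x155EA → wrap carry → 0x55EB
  0x55EB + 0x7408 = 0x0C9F3
One's-complement sum = 0xC9F3.
Checksum = ~0xC9F3 & 0xFFFF = 0x360C.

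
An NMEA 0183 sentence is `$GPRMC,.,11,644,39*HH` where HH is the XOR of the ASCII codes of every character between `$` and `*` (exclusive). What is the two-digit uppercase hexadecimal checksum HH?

59

XOR the ASCII codes of the payload characters:
  'G' = 0x47 → acc = 0x47
  'P' = 0x50 → acc = 0x17
  'R' = 0x52 → acc = 0x45
  'M' = 0x4D → acc = 0x08
  'C' = 0x43 → acc = 0x4B
  ',' = 0x2C → acc = 0x67
  '.' = 0x2E → acc = 0x49
  ',' = 0x2C → acc = 0x65
  '1' = 0x31 → acc = 0x54
  '1' = 0x31 → acc = 0x65
  ',' = 0x2C → acc = 0x49
  '6' = 0x36 → acc = 0x7F
  '4' = 0x34 → acc = 0x4B
  '4' = 0x34 → acc = 0x7F
  ',' = 0x2C → acc = 0x53
  '3' = 0x33 → acc = 0x60
  '9' = 0x39 → acc = 0x59
Checksum = 0x59.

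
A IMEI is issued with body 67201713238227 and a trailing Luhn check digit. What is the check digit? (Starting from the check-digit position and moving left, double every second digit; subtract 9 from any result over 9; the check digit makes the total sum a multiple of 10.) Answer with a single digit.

7

Partial digits right→left: 7 2 2 8 3 2 3 1 7 1 0 2 7 6
Double every second digit counting from the check-digit position (so the 1st, 3rd, 5th, ... of the partial from the right).
  doubled (with −9 where >9): 5 4 6 6 5 0 5 → sum 31
  kept as-is: 2 8 2 1 1 2 6 → sum 22
Total = 31 + 22 = 53.
Check digit = (10 − (53 mod 10)) mod 10 = 7.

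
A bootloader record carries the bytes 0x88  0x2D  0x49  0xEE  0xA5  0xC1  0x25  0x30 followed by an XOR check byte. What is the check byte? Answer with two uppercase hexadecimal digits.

73

XOR the bytes together:
  start with 0x88
  0x88 ⊕ 0x2D = 0xA5
  0xA5 ⊕ 0x49 = 0xEC
  0xEC ⊕ 0xEE = 0x02
  0x02 ⊕ 0xA5 = 0xA7
  0xA7 ⊕ 0xC1 = 0x66
  0x66 ⊕ 0x25 = 0x43
  0x43 ⊕ 0x30 = 0x73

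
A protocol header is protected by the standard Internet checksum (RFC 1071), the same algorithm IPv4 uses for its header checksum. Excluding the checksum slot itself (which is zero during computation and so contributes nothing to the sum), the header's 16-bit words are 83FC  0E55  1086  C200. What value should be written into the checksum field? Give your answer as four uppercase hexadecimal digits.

One's-complement addition (fold any carry out of bit 15 back into bit 0):
  0x83FC + 0x0E55 = 0x09251
  0x9251 + 0x1086 = 0x0A2D7
  0xA2D7 + 0xC200 = 0x164D7 → wrap carry → 0x64D8
One's-complement sum = 0x64D8.
Checksum = ~0x64D8 & 0xFFFF = 0x9B27.

9B27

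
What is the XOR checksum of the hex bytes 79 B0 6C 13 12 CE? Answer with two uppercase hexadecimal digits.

6A

XOR the bytes together:
  start with 0x79
  0x79 ⊕ 0xB0 = 0xC9
  0xC9 ⊕ 0x6C = 0xA5
  0xA5 ⊕ 0x13 = 0xB6
  0xB6 ⊕ 0x12 = 0xA4
  0xA4 ⊕ 0xCE = 0x6A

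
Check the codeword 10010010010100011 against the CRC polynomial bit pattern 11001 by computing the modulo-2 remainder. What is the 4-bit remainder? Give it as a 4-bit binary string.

Modulo-2 division of 10010010010100011 by 11001:
  pos 0: 10010 XOR 11001 = 01011
  pos 1: 10110 XOR 11001 = 01111
  pos 2: 11111 XOR 11001 = 00110
  pos 4: 11000 XOR 11001 = 00001
  pos 8: 11010 XOR 11001 = 00011
  pos 11: 11001 XOR 11001 = 00000
Remainder = 0001 (nonzero — an error is detected).

0001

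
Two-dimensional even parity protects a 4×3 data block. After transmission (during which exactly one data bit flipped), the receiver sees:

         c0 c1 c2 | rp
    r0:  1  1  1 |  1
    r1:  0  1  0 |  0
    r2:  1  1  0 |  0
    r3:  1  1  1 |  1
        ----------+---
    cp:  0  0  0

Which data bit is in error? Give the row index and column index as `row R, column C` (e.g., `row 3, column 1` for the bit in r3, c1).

Recompute each row's even parity and compare to rp:
  r0: data parity 1, sent rp 1 → ok
  r1: data parity 1, sent rp 0 → mismatch
  r2: data parity 0, sent rp 0 → ok
  r3: data parity 1, sent rp 1 → ok
Recompute each column's even parity and compare to cp:
  c0: data parity 1, sent cp 0 → mismatch
  c1: data parity 0, sent cp 0 → ok
  c2: data parity 0, sent cp 0 → ok
Exactly one row (r1) and one column (c0) fail → the flipped bit is at their intersection.

row 1, column 0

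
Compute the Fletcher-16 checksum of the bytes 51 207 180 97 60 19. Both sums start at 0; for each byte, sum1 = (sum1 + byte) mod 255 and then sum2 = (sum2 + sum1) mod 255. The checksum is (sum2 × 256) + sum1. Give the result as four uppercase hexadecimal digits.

Running sums (mod 255):
  after byte 0 (51): sum1=51, sum2=51
  after byte 1 (207): sum1=3, sum2=54
  after byte 2 (180): sum1=183, sum2=237
  after byte 3 (97): sum1=25, sum2=7
  after byte 4 (60): sum1=85, sum2=92
  after byte 5 (19): sum1=104, sum2=196
Checksum = sum2·256 + sum1 = 196·256 + 104 = 50280 = 0xC468.

C468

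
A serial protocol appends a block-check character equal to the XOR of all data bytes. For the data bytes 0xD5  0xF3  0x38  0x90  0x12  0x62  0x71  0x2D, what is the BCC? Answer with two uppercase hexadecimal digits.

A2

XOR the bytes together:
  start with 0xD5
  0xD5 ⊕ 0xF3 = 0x26
  0x26 ⊕ 0x38 = 0x1E
  0x1E ⊕ 0x90 = 0x8E
  0x8E ⊕ 0x12 = 0x9C
  0x9C ⊕ 0x62 = 0xFE
  0xFE ⊕ 0x71 = 0x8F
  0x8F ⊕ 0x2D = 0xA2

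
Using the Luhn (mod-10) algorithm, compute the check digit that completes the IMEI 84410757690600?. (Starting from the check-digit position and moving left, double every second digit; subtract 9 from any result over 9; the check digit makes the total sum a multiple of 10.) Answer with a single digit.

Partial digits right→left: 0 0 6 0 9 6 7 5 7 0 1 4 4 8
Double every second digit counting from the check-digit position (so the 1st, 3rd, 5th, ... of the partial from the right).
  doubled (with −9 where >9): 0 3 9 5 5 2 8 → sum 32
  kept as-is: 0 0 6 5 0 4 8 → sum 23
Total = 32 + 23 = 55.
Check digit = (10 − (55 mod 10)) mod 10 = 5.

5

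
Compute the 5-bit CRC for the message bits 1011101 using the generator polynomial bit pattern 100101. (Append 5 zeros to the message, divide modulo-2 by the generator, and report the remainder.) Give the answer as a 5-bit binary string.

Append 5 zeros: 101110100000. Divide by 100101 (XOR where the leading bit is 1):
  pos 0: 101110 XOR 100101 = 001011
  pos 2: 101110 XOR 100101 = 001011
  pos 4: 101100 XOR 100101 = 001001
  pos 6: 100100 XOR 100101 = 000001
Remainder (last 5 bits) = 00001. This is the CRC / FCS.

00001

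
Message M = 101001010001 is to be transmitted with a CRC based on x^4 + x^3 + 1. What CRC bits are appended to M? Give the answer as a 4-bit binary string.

Append 4 zeros: 1010010100010000. Divide by 11001 (XOR where the leading bit is 1):
  pos 0: 10100 XOR 11001 = 01101
  pos 1: 11011 XOR 11001 = 00010
  pos 4: 10010 XOR 11001 = 01011
  pos 5: 10110 XOR 11001 = 01111
  pos 6: 11110 XOR 11001 = 00111
  pos 8: 11110 XOR 11001 = 00111
  pos 10: 11100 XOR 11001 = 00101
Remainder (last 4 bits) = 1010. This is the CRC / FCS.

1010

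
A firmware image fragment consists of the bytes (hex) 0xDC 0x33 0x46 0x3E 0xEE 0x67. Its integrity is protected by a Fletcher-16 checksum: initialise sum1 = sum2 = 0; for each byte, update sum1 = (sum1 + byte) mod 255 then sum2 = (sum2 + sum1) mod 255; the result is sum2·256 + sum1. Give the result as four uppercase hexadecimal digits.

46EA

Running sums (mod 255):
  after byte 0 (0xDC): sum1=220, sum2=220
  after byte 1 (0x33): sum1=16, sum2=236
  after byte 2 (0x46): sum1=86, sum2=67
  after byte 3 (0x3E): sum1=148, sum2=215
  after byte 4 (0xEE): sum1=131, sum2=91
  after byte 5 (0x67): sum1=234, sum2=70
Checksum = sum2·256 + sum1 = 70·256 + 234 = 18154 = 0x46EA.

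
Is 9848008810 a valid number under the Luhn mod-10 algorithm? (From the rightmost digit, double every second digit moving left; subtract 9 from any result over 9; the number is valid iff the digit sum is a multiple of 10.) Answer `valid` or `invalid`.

valid

From the right, keep odd positions and double even positions (subtract 9 from any doubled value over 9):
  doubled (positions 2,4,...): 2 7 0 8 9 → sum 26
  kept (positions 1,3,...): 0 8 0 8 8 → sum 24
Total = 50.
50 mod 10 = 0, so the number is valid.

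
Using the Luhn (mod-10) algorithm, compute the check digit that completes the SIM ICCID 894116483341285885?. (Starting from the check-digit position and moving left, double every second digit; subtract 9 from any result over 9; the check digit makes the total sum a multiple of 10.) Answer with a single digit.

Partial digits right→left: 5 8 8 5 8 2 1 4 3 3 8 4 6 1 1 4 9 8
Double every second digit counting from the check-digit position (so the 1st, 3rd, 5th, ... of the partial from the right).
  doubled (with −9 where >9): 1 7 7 2 6 7 3 2 9 → sum 44
  kept as-is: 8 5 2 4 3 4 1 4 8 → sum 39
Total = 44 + 39 = 83.
Check digit = (10 − (83 mod 10)) mod 10 = 7.

7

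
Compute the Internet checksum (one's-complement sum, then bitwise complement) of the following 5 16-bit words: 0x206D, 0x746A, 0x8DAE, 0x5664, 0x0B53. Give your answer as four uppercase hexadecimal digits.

One's-complement addition (fold any carry out of bit 15 back into bit 0):
  0x206D + 0x746A = 0x094D7
  0x94D7 + 0x8DAE = 0x12285 → wrap carry → 0x2286
  0x2286 + 0x5664 = 0x078EA
  0x78EA + 0x0B53 = 0x0843D
One's-complement sum = 0x843D.
Checksum = ~0x843D & 0xFFFF = 0x7BC2.

7BC2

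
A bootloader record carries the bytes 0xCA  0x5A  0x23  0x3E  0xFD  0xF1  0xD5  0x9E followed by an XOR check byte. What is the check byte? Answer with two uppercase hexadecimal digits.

XOR the bytes together:
  start with 0xCA
  0xCA ⊕ 0x5A = 0x90
  0x90 ⊕ 0x23 = 0xB3
  0xB3 ⊕ 0x3E = 0x8D
  0x8D ⊕ 0xFD = 0x70
  0x70 ⊕ 0xF1 = 0x81
  0x81 ⊕ 0xD5 = 0x54
  0x54 ⊕ 0x9E = 0xCA

CA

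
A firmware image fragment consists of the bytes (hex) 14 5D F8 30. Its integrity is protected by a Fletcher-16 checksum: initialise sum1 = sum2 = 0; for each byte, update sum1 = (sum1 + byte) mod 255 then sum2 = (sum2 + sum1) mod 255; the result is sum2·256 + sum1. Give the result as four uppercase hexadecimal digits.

Running sums (mod 255):
  after byte 0 (14): sum1=20, sum2=20
  after byte 1 (5D): sum1=113, sum2=133
  after byte 2 (F8): sum1=106, sum2=239
  after byte 3 (30): sum1=154, sum2=138
Checksum = sum2·256 + sum1 = 138·256 + 154 = 35482 = 0x8A9A.

8A9A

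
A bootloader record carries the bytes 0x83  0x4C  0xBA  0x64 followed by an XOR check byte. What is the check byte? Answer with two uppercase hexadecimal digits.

11

XOR the bytes together:
  start with 0x83
  0x83 ⊕ 0x4C = 0xCF
  0xCF ⊕ 0xBA = 0x75
  0x75 ⊕ 0x64 = 0x11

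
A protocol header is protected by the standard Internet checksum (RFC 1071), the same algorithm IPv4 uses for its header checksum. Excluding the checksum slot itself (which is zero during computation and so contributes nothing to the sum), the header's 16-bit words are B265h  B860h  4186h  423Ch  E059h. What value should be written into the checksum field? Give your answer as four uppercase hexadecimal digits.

One's-complement addition (fold any carry out of bit 15 back into bit 0):
  0xB265 + 0xB860 = 0x16AC5 → wrap carry → 0x6AC6
  0x6AC6 + 0x4186 = 0x0AC4C
  0xAC4C + 0x423C = 0x0EE88
  0xEE88 + 0xE059 = 0x1CEE1 → wrap carry → 0xCEE2
One's-complement sum = 0xCEE2.
Checksum = ~0xCEE2 & 0xFFFF = 0x311D.

311D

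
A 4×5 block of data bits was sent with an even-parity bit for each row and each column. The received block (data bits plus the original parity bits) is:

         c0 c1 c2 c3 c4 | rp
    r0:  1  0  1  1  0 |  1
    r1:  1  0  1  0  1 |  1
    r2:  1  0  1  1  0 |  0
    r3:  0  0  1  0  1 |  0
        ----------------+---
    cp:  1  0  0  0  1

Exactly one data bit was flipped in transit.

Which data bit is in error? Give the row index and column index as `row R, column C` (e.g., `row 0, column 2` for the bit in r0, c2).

Recompute each row's even parity and compare to rp:
  r0: data parity 1, sent rp 1 → ok
  r1: data parity 1, sent rp 1 → ok
  r2: data parity 1, sent rp 0 → mismatch
  r3: data parity 0, sent rp 0 → ok
Recompute each column's even parity and compare to cp:
  c0: data parity 1, sent cp 1 → ok
  c1: data parity 0, sent cp 0 → ok
  c2: data parity 0, sent cp 0 → ok
  c3: data parity 0, sent cp 0 → ok
  c4: data parity 0, sent cp 1 → mismatch
Exactly one row (r2) and one column (c4) fail → the flipped bit is at their intersection.

row 2, column 4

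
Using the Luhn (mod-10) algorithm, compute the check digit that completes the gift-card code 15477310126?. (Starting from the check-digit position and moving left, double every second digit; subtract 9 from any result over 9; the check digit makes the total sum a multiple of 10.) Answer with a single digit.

1

Partial digits right→left: 6 2 1 0 1 3 7 7 4 5 1
Double every second digit counting from the check-digit position (so the 1st, 3rd, 5th, ... of the partial from the right).
  doubled (with −9 where >9): 3 2 2 5 8 2 → sum 22
  kept as-is: 2 0 3 7 5 → sum 17
Total = 22 + 17 = 39.
Check digit = (10 − (39 mod 10)) mod 10 = 1.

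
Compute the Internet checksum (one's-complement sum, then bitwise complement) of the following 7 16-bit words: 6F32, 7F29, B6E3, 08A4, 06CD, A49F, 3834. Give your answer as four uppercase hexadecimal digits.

6E7B

One's-complement addition (fold any carry out of bit 15 back into bit 0):
  0x6F32 + 0x7F29 = 0x0EE5B
  0xEE5B + 0xB6E3 = 0x1A53E → wrap carry → 0xA53F
  0xA53F + 0x08A4 = 0x0ADE3
  0xADE3 + 0x06CD = 0x0B4B0
  0xB4B0 + 0xA49F = 0x1594F → wrap carry → 0x5950
  0x5950 + 0x3834 = 0x09184
One's-complement sum = 0x9184.
Checksum = ~0x9184 & 0xFFFF = 0x6E7B.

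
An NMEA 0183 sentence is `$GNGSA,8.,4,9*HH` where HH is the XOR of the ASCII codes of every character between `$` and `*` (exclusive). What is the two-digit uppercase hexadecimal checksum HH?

XOR the ASCII codes of the payload characters:
  'G' = 0x47 → acc = 0x47
  'N' = 0x4E → acc = 0x09
  'G' = 0x47 → acc = 0x4E
  'S' = 0x53 → acc = 0x1D
  'A' = 0x41 → acc = 0x5C
  ',' = 0x2C → acc = 0x70
  '8' = 0x38 → acc = 0x48
  '.' = 0x2E → acc = 0x66
  ',' = 0x2C → acc = 0x4A
  '4' = 0x34 → acc = 0x7E
  ',' = 0x2C → acc = 0x52
  '9' = 0x39 → acc = 0x6B
Checksum = 0x6B.

6B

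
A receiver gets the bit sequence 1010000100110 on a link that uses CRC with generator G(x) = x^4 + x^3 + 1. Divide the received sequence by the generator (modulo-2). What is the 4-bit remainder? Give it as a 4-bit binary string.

0100

Modulo-2 division of 1010000100110 by 11001:
  pos 0: 10100 XOR 11001 = 01101
  pos 1: 11010 XOR 11001 = 00011
  pos 4: 11010 XOR 11001 = 00011
  pos 7: 11011 XOR 11001 = 00010
Remainder = 0100 (nonzero — an error is detected).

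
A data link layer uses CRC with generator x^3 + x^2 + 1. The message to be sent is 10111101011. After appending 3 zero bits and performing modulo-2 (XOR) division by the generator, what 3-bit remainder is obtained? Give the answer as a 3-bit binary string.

110

Append 3 zeros: 10111101011000. Divide by 1101 (XOR where the leading bit is 1):
  pos 0: 1011 XOR 1101 = 0110
  pos 1: 1101 XOR 1101 = 0000
  pos 5: 1010 XOR 1101 = 0111
  pos 6: 1111 XOR 1101 = 0010
  pos 8: 1010 XOR 1101 = 0111
  pos 9: 1110 XOR 1101 = 0011
Remainder (last 3 bits) = 110. This is the CRC / FCS.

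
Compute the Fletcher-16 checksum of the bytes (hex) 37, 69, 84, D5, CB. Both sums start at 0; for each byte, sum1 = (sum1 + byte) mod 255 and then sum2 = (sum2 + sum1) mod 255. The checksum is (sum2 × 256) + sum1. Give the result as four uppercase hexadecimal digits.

BEC6

Running sums (mod 255):
  after byte 0 (37): sum1=55, sum2=55
  after byte 1 (69): sum1=160, sum2=215
  after byte 2 (84): sum1=37, sum2=252
  after byte 3 (D5): sum1=250, sum2=247
  after byte 4 (CB): sum1=198, sum2=190
Checksum = sum2·256 + sum1 = 190·256 + 198 = 48838 = 0xBEC6.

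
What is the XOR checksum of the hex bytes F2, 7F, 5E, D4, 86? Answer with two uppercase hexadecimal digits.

81

XOR the bytes together:
  start with 0xF2
  0xF2 ⊕ 0x7F = 0x8D
  0x8D ⊕ 0x5E = 0xD3
  0xD3 ⊕ 0xD4 = 0x07
  0x07 ⊕ 0x86 = 0x81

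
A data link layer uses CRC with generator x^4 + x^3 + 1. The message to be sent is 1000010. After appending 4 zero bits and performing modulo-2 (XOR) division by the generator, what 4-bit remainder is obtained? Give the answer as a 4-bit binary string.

Append 4 zeros: 10000100000. Divide by 11001 (XOR where the leading bit is 1):
  pos 0: 10000 XOR 11001 = 01001
  pos 1: 10011 XOR 11001 = 01010
  pos 2: 10100 XOR 11001 = 01101
  pos 3: 11010 XOR 11001 = 00011
  pos 6: 11000 XOR 11001 = 00001
Remainder (last 4 bits) = 0001. This is the CRC / FCS.

0001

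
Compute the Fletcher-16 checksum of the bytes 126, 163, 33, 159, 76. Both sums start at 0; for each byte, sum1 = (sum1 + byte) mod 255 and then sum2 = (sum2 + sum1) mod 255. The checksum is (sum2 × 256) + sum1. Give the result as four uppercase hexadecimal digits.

F52F

Running sums (mod 255):
  after byte 0 (126): sum1=126, sum2=126
  after byte 1 (163): sum1=34, sum2=160
  after byte 2 (33): sum1=67, sum2=227
  after byte 3 (159): sum1=226, sum2=198
  after byte 4 (76): sum1=47, sum2=245
Checksum = sum2·256 + sum1 = 245·256 + 47 = 62767 = 0xF52F.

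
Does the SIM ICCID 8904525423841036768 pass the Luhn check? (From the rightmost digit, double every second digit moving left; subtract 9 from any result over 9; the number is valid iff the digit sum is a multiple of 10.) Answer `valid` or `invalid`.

invalid

From the right, keep odd positions and double even positions (subtract 9 from any doubled value over 9):
  doubled (positions 2,4,...): 3 3 0 8 6 8 4 8 9 → sum 49
  kept (positions 1,3,...): 8 7 3 1 8 2 5 5 0 8 → sum 47
Total = 96.
96 mod 10 = 6, so the number is invalid.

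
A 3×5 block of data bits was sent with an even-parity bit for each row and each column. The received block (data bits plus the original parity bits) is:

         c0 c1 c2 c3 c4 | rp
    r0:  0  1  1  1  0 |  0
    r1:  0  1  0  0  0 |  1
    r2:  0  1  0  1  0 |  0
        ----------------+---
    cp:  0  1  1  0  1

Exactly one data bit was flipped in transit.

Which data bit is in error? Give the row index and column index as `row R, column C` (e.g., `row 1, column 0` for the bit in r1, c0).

Recompute each row's even parity and compare to rp:
  r0: data parity 1, sent rp 0 → mismatch
  r1: data parity 1, sent rp 1 → ok
  r2: data parity 0, sent rp 0 → ok
Recompute each column's even parity and compare to cp:
  c0: data parity 0, sent cp 0 → ok
  c1: data parity 1, sent cp 1 → ok
  c2: data parity 1, sent cp 1 → ok
  c3: data parity 0, sent cp 0 → ok
  c4: data parity 0, sent cp 1 → mismatch
Exactly one row (r0) and one column (c4) fail → the flipped bit is at their intersection.

row 0, column 4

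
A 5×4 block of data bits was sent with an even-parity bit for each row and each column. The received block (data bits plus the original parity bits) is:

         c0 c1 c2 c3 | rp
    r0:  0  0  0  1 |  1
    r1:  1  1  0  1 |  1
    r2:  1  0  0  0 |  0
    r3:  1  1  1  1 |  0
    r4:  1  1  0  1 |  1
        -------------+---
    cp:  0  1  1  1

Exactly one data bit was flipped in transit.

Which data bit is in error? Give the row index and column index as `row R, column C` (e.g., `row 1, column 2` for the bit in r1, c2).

Recompute each row's even parity and compare to rp:
  r0: data parity 1, sent rp 1 → ok
  r1: data parity 1, sent rp 1 → ok
  r2: data parity 1, sent rp 0 → mismatch
  r3: data parity 0, sent rp 0 → ok
  r4: data parity 1, sent rp 1 → ok
Recompute each column's even parity and compare to cp:
  c0: data parity 0, sent cp 0 → ok
  c1: data parity 1, sent cp 1 → ok
  c2: data parity 1, sent cp 1 → ok
  c3: data parity 0, sent cp 1 → mismatch
Exactly one row (r2) and one column (c3) fail → the flipped bit is at their intersection.

row 2, column 3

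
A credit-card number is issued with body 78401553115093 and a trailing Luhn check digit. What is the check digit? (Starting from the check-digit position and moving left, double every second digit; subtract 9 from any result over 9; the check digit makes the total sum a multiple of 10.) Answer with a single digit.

6

Partial digits right→left: 3 9 0 5 1 1 3 5 5 1 0 4 8 7
Double every second digit counting from the check-digit position (so the 1st, 3rd, 5th, ... of the partial from the right).
  doubled (with −9 where >9): 6 0 2 6 1 0 7 → sum 22
  kept as-is: 9 5 1 5 1 4 7 → sum 32
Total = 22 + 32 = 54.
Check digit = (10 − (54 mod 10)) mod 10 = 6.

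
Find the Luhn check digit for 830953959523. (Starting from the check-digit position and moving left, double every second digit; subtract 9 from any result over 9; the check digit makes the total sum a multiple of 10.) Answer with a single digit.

Partial digits right→left: 3 2 5 9 5 9 3 5 9 0 3 8
Double every second digit counting from the check-digit position (so the 1st, 3rd, 5th, ... of the partial from the right).
  doubled (with −9 where >9): 6 1 1 6 9 6 → sum 29
  kept as-is: 2 9 9 5 0 8 → sum 33
Total = 29 + 33 = 62.
Check digit = (10 − (62 mod 10)) mod 10 = 8.

8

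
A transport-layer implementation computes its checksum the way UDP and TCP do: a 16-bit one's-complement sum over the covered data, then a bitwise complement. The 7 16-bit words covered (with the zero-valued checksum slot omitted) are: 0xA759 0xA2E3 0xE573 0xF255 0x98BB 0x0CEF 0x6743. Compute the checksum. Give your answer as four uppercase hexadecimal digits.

One's-complement addition (fold any carry out of bit 15 back into bit 0):
  0xA759 + 0xA2E3 = 0x14A3C → wrap carry → 0x4A3D
  0x4A3D + 0xE573 = 0x12FB0 → wrap carry → 0x2FB1
  0x2FB1 + 0xF255 = 0x12206 → wrap carry → 0x2207
  0x2207 + 0x98BB = 0x0BAC2
  0xBAC2 + 0x0CEF = 0x0C7B1
  0xC7B1 + 0x6743 = 0x12EF4 → wrap carry → 0x2EF5
One's-complement sum = 0x2EF5.
Checksum = ~0x2EF5 & 0xFFFF = 0xD10A.

D10A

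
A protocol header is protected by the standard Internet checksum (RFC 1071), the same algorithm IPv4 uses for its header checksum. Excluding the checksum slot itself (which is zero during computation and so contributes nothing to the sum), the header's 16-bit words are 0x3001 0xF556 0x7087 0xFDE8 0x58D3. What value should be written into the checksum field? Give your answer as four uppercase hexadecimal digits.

1364

One's-complement addition (fold any carry out of bit 15 back into bit 0):
  0x3001 + 0xF556 = 0x12557 → wrap carry → 0x2558
  0x2558 + 0x7087 = 0x095DF
  0x95DF + 0xFDE8 = 0x193C7 → wrap carry → 0x93C8
  0x93C8 + 0x58D3 = 0x0EC9B
One's-complement sum = 0xEC9B.
Checksum = ~0xEC9B & 0xFFFF = 0x1364.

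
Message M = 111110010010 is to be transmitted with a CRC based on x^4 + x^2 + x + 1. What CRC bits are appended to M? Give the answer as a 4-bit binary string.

1101

Append 4 zeros: 1111100100100000. Divide by 10111 (XOR where the leading bit is 1):
  pos 0: 11111 XOR 10111 = 01000
  pos 1: 10000 XOR 10111 = 00111
  pos 3: 11101 XOR 10111 = 01010
  pos 4: 10100 XOR 10111 = 00011
  pos 7: 11010 XOR 10111 = 01101
  pos 8: 11010 XOR 10111 = 01101
  pos 9: 11010 XOR 10111 = 01101
  pos 10: 11010 XOR 10111 = 01101
  pos 11: 11010 XOR 10111 = 01101
Remainder (last 4 bits) = 1101. This is the CRC / FCS.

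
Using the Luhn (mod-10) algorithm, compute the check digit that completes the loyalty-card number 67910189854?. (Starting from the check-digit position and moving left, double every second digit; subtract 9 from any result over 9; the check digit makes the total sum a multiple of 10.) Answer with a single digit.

Partial digits right→left: 4 5 8 9 8 1 0 1 9 7 6
Double every second digit counting from the check-digit position (so the 1st, 3rd, 5th, ... of the partial from the right).
  doubled (with −9 where >9): 8 7 7 0 9 3 → sum 34
  kept as-is: 5 9 1 1 7 → sum 23
Total = 34 + 23 = 57.
Check digit = (10 − (57 mod 10)) mod 10 = 3.

3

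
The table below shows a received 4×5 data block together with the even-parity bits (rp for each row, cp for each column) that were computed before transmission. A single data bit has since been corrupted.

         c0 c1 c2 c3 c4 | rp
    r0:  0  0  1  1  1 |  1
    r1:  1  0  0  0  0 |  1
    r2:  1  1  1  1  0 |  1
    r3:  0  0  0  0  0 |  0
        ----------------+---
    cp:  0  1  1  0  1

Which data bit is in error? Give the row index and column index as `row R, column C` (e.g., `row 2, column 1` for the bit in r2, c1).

Recompute each row's even parity and compare to rp:
  r0: data parity 1, sent rp 1 → ok
  r1: data parity 1, sent rp 1 → ok
  r2: data parity 0, sent rp 1 → mismatch
  r3: data parity 0, sent rp 0 → ok
Recompute each column's even parity and compare to cp:
  c0: data parity 0, sent cp 0 → ok
  c1: data parity 1, sent cp 1 → ok
  c2: data parity 0, sent cp 1 → mismatch
  c3: data parity 0, sent cp 0 → ok
  c4: data parity 1, sent cp 1 → ok
Exactly one row (r2) and one column (c2) fail → the flipped bit is at their intersection.

row 2, column 2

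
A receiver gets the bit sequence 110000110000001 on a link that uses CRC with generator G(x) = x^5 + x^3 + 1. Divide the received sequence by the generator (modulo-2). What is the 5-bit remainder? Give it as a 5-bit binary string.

Modulo-2 division of 110000110000001 by 101001:
  pos 0: 110000 XOR 101001 = 011001
  pos 1: 110011 XOR 101001 = 011010
  pos 2: 110101 XOR 101001 = 011100
  pos 3: 111000 XOR 101001 = 010001
  pos 4: 100010 XOR 101001 = 001011
  pos 6: 101100 XOR 101001 = 000101
  pos 9: 101001 XOR 101001 = 000000
Remainder = 00000 (zero — the frame passes the CRC check).

00000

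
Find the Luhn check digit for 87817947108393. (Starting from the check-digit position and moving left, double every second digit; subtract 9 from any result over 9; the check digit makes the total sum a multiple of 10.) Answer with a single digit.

Partial digits right→left: 3 9 3 8 0 1 7 4 9 7 1 8 7 8
Double every second digit counting from the check-digit position (so the 1st, 3rd, 5th, ... of the partial from the right).
  doubled (with −9 where >9): 6 6 0 5 9 2 5 → sum 33
  kept as-is: 9 8 1 4 7 8 8 → sum 45
Total = 33 + 45 = 78.
Check digit = (10 − (78 mod 10)) mod 10 = 2.

2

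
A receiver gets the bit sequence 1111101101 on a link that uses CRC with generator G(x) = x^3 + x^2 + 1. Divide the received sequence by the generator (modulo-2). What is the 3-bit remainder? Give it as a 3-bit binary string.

010

Modulo-2 division of 1111101101 by 1101:
  pos 0: 1111 XOR 1101 = 0010
  pos 2: 1010 XOR 1101 = 0111
  pos 3: 1111 XOR 1101 = 0010
  pos 5: 1010 XOR 1101 = 0111
  pos 6: 1111 XOR 1101 = 0010
Remainder = 010 (nonzero — an error is detected).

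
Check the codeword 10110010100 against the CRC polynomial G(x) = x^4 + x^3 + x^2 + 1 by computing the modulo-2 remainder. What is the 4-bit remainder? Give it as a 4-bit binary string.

Modulo-2 division of 10110010100 by 11101:
  pos 0: 10110 XOR 11101 = 01011
  pos 1: 10110 XOR 11101 = 01011
  pos 2: 10111 XOR 11101 = 01010
  pos 3: 10100 XOR 11101 = 01001
  pos 4: 10011 XOR 11101 = 01110
  pos 5: 11100 XOR 11101 = 00001
Remainder = 0010 (nonzero — an error is detected).

0010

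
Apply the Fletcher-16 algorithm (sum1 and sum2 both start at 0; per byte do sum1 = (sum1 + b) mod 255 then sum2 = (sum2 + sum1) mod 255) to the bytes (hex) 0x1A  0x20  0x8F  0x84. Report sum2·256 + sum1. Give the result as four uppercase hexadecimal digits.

Running sums (mod 255):
  after byte 0 (0x1A): sum1=26, sum2=26
  after byte 1 (0x20): sum1=58, sum2=84
  after byte 2 (0x8F): sum1=201, sum2=30
  after byte 3 (0x84): sum1=78, sum2=108
Checksum = sum2·256 + sum1 = 108·256 + 78 = 27726 = 0x6C4E.

6C4E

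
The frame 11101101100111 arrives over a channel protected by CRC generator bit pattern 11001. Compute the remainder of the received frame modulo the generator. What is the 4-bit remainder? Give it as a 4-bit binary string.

0000

Modulo-2 division of 11101101100111 by 11001:
  pos 0: 11101 XOR 11001 = 00100
  pos 2: 10010 XOR 11001 = 01011
  pos 3: 10111 XOR 11001 = 01110
  pos 4: 11101 XOR 11001 = 00100
  pos 6: 10000 XOR 11001 = 01001
  pos 7: 10011 XOR 11001 = 01010
  pos 8: 10101 XOR 11001 = 01100
  pos 9: 11001 XOR 11001 = 00000
Remainder = 0000 (zero — the frame passes the CRC check).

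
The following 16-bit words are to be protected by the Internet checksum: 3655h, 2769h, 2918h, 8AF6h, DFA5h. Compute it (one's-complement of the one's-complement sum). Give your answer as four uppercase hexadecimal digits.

0E8D

One's-complement addition (fold any carry out of bit 15 back into bit 0):
  0x3655 + 0x2769 = 0x05DBE
  0x5DBE + 0x2918 = 0x086D6
  0x86D6 + 0x8AF6 = 0x111CC → wrap carry → 0x11CD
  0x11CD + 0xDFA5 = 0x0F172
One's-complement sum = 0xF172.
Checksum = ~0xF172 & 0xFFFF = 0x0E8D.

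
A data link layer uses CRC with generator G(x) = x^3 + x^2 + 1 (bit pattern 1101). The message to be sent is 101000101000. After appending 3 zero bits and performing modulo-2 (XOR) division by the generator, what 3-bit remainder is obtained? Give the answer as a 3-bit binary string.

Append 3 zeros: 101000101000000. Divide by 1101 (XOR where the leading bit is 1):
  pos 0: 1010 XOR 1101 = 0111
  pos 1: 1110 XOR 1101 = 0011
  pos 3: 1101 XOR 1101 = 0000
  pos 8: 1000 XOR 1101 = 0101
  pos 9: 1010 XOR 1101 = 0111
  pos 10: 1110 XOR 1101 = 0011
Remainder (last 3 bits) = 110. This is the CRC / FCS.

110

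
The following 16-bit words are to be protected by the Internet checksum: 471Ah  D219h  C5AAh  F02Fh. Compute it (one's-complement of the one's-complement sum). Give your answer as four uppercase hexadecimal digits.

One's-complement addition (fold any carry out of bit 15 back into bit 0):
  0x471A + 0xD219 = 0x11933 → wrap carry → 0x1934
  0x1934 + 0xC5AA = 0x0DEDE
  0xDEDE + 0xF02F = 0x1CF0D → wrap carry → 0xCF0E
One's-complement sum = 0xCF0E.
Checksum = ~0xCF0E & 0xFFFF = 0x30F1.

30F1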